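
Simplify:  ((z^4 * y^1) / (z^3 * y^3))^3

Inside the bracket: z^1 * (y^-2)
Raise to the power 3: z^3 * (y^-6)

z^3/y^6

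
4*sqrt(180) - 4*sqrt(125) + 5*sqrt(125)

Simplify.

29*sqrt(5)

4*sqrt(180) = 24*sqrt(5); 4*sqrt(125) = 20*sqrt(5); 5*sqrt(125) = 25*sqrt(5)
Combine: (24 - 20 + 25)·sqrt(5) = 29*sqrt(5)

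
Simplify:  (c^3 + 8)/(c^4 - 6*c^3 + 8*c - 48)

Factor: c^3 + 8 = (c + 2)*(c^2 - 2*c + 4);  c^4 - 6*c^3 + 8*c - 48 = (c - 6)*(c + 2)*(c^2 - 2*c + 4)
Cancel the common factors (c^2 - 2*c + 4), (c + 2).

1/(c - 6)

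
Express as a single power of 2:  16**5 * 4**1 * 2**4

16**5 = 2**20; 4**1 = 2**2; 2**4 = 2**4
Combine exponents: 2**26

2**26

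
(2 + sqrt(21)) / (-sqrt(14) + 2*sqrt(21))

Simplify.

Multiply numerator and denominator by sqrt(14) + 2*sqrt(21).
Denominator becomes 70; numerator becomes 2*sqrt(14) + 7*sqrt(6) + 4*sqrt(21) + 42.

(2*sqrt(14) + 7*sqrt(6) + 4*sqrt(21) + 42)/70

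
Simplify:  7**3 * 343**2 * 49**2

7**3 = 7**3; 343**2 = 7**6; 49**2 = 7**4
Combine exponents: 7**13

7**13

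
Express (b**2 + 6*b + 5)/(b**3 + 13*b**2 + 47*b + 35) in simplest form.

1/(b + 7)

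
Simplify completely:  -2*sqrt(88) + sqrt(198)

-sqrt(22)

2*sqrt(88) = 4*sqrt(22); sqrt(198) = 3*sqrt(22)
Combine: (-4 + 3)·sqrt(22) = -sqrt(22)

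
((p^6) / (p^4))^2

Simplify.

Inside the bracket: p^2
Raise to the power 2: p^4

p^4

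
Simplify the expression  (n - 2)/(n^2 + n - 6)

Factor: n^2 + n - 6 = (n - 2)*(n + 3)
Cancel the common factor (n - 2).

1/(n + 3)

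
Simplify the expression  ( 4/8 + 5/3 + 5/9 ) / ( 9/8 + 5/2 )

196/261

Numerator: 4/8 + 5/3 + 5/9 = 49/18
Denominator: 9/8 + 5/2 = 29/8
Divide: (49/18) · (8/29) = 196/261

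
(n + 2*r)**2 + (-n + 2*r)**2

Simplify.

Write as f((2*r),n) + f((2*r),-n) and expand.

2*n**2 + 8*r**2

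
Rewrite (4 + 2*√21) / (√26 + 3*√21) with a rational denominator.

Multiply numerator and denominator by -√26 + 3*√21.
Denominator becomes 163; numerator becomes -2*√546 - 4*√26 + 12*√21 + 126.

(-2*√546 - 4*√26 + 12*√21 + 126)/163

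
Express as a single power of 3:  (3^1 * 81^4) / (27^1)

3^14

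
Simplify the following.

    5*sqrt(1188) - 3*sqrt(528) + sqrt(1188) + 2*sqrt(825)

5*sqrt(1188) = 30*sqrt(33); 3*sqrt(528) = 12*sqrt(33); sqrt(1188) = 6*sqrt(33); 2*sqrt(825) = 10*sqrt(33)
Combine: (30 - 12 + 6 + 10)·sqrt(33) = 34*sqrt(33)

34*sqrt(33)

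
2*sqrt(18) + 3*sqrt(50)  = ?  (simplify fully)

21*sqrt(2)

2*sqrt(18) = 6*sqrt(2); 3*sqrt(50) = 15*sqrt(2)
Combine: (6 + 15)·sqrt(2) = 21*sqrt(2)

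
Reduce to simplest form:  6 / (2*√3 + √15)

-4*√3 + 2*√15

Multiply numerator and denominator by -2*√3 + √15.
Denominator becomes 3; numerator becomes -12*√3 + 6*√15.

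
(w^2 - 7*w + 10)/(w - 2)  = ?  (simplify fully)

w - 5

Factor: w^2 - 7*w + 10 = (w - 2)*(w - 5)
Cancel the common factor (w - 2).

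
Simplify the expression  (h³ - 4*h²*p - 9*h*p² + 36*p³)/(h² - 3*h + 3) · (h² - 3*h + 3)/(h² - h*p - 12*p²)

Factor: h³ - 4*h²*p - 9*h*p² + 36*p³ = (h - 3*p)·(h + 3*p)·(h - 4*p);  h² - h*p - 12*p² = (h - 4*p)·(h + 3*p)
Cancel the common factors (h² - 3*h + 3), (h - 4*p), (h + 3*p).

h - 3*p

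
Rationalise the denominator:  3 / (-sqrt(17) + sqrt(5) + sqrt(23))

(-11*sqrt(17) - sqrt(23) + 35*sqrt(5) + 2*sqrt(1955))/113

Group as (sqrt(5) + sqrt(23)) - sqrt(17); multiply by (sqrt(5) + sqrt(23)) + sqrt(17), then rationalise the remaining surd.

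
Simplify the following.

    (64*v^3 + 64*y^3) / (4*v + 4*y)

16*v^2 - 16*v*y + 16*y^2

(4*y)^3 + (4*v)^3 = (4*v + 4*y)(16*v^2 - 16*v*y + 16*y^2).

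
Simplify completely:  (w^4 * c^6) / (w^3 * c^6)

Quotient: w^1

w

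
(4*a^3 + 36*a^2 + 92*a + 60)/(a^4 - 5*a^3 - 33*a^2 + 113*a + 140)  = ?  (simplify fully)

(4*a + 12)/(a^2 - 11*a + 28)

Factor: 4*a^3 + 36*a^2 + 92*a + 60 = 4*(a + 1)*(a + 3)*(a + 5);  a^4 - 5*a^3 - 33*a^2 + 113*a + 140 = (a - 4)*(a - 7)*(a + 1)*(a + 5)
Cancel the common factors (a + 5), (a + 1).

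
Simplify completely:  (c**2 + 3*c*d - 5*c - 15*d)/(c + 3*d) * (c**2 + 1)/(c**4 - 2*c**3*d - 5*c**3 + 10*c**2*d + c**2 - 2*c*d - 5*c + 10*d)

Factor: c**2 + 3*c*d - 5*c - 15*d = (c - 5)*(c + 3*d);  c**4 - 2*c**3*d - 5*c**3 + 10*c**2*d + c**2 - 2*c*d - 5*c + 10*d = (c - 5)*(c - 2*d)*(c**2 + 1)
Cancel the common factors (c**2 + 1), (c - 5), (c + 3*d).

1/(c - 2*d)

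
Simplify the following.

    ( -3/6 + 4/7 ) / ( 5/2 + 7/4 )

Numerator: -3/6 + 4/7 = 1/14
Denominator: 5/2 + 7/4 = 17/4
Divide: (1/14) · (4/17) = 2/119

2/119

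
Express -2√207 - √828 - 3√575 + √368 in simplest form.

2√207 = 6*√23; √828 = 6*√23; 3√575 = 15*√23; √368 = 4*√23
Combine: (-6 - 6 - 15 + 4)·√23 = -23*√23

-23*√23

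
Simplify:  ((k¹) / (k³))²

Inside the bracket: (k^-2)
Raise to the power 2: (k^-4)

k^(-4)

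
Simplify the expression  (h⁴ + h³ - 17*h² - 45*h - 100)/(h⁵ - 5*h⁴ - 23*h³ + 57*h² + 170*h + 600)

Factor: h⁴ + h³ - 17*h² - 45*h - 100 = (h + 4)·(h² + 2*h + 5)·(h - 5);  h⁵ - 5*h⁴ - 23*h³ + 57*h² + 170*h + 600 = (h - 6)·(h + 4)·(h² + 2*h + 5)·(h - 5)
Cancel the common factors (h² + 2*h + 5), (h + 4), (h - 5).

1/(h - 6)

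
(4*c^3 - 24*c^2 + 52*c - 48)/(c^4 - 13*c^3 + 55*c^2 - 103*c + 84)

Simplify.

Factor: 4*c^3 - 24*c^2 + 52*c - 48 = 4*(c^2 - 3*c + 4)*(c - 3);  c^4 - 13*c^3 + 55*c^2 - 103*c + 84 = (c^2 - 3*c + 4)*(c - 3)*(c - 7)
Cancel the common factors (c^2 - 3*c + 4), (c - 3).

4/(c - 7)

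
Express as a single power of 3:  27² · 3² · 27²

27² = 3^6; 3² = 3^2; 27² = 3^6
Combine exponents: 3^14

3^14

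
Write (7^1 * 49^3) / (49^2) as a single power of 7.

7^1 = 7^1; 49^3 = 7^6; 49^2 = 7^4
Combine exponents: 7^3

7^3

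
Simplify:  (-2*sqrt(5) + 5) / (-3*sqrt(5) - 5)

(-5*sqrt(5) + 11)/4

Multiply numerator and denominator by -5 + 3*sqrt(5).
Denominator becomes -20; numerator becomes -55 + 25*sqrt(5).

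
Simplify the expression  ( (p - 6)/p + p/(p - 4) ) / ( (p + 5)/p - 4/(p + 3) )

(2*p^3 - 4*p^2 - 6*p + 72)/(p^3 - p - 60)

Numerator: (p - 6)/p + p/(p - 4) = (2*p^2 - 10*p + 24)/(p^2 - 4*p)
Denominator: (p + 5)/p - 4/(p + 3) = (p^2 + 4*p + 15)/(p^2 + 3*p)
Divide: ((2*p^2 - 10*p + 24)/(p^2 - 4*p)) · ((p^2 + 3*p)/(p^2 + 4*p + 15)) = (2*p^3 - 4*p^2 - 6*p + 72)/(p^3 - p - 60)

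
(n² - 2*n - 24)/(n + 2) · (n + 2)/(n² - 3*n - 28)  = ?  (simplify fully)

(n - 6)/(n - 7)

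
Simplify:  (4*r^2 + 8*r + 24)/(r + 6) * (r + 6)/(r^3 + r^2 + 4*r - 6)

4/(r - 1)

Factor: 4*r^2 + 8*r + 24 = 4*(r^2 + 2*r + 6);  r^3 + r^2 + 4*r - 6 = (r - 1)*(r^2 + 2*r + 6)
Cancel the common factors (r^2 + 2*r + 6), (r + 6).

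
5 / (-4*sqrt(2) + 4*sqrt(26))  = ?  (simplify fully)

(5*sqrt(2) + 5*sqrt(26))/96

Multiply numerator and denominator by 4*sqrt(2) + 4*sqrt(26).
Denominator becomes 384; numerator becomes 20*sqrt(2) + 20*sqrt(26).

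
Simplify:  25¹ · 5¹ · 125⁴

25¹ = 5^2; 5¹ = 5^1; 125⁴ = 5^12
Combine exponents: 5^15

5^15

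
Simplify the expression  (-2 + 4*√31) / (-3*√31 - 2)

(-376 + 14*√31)/275

Multiply numerator and denominator by -2 + 3*√31.
Denominator becomes -275; numerator becomes -14*√31 + 376.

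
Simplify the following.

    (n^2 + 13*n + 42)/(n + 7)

Factor: n^2 + 13*n + 42 = (n + 6)*(n + 7)
Cancel the common factor (n + 7).

n + 6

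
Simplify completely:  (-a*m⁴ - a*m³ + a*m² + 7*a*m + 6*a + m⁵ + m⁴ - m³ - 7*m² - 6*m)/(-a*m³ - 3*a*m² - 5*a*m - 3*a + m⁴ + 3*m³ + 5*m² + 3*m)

m - 2

Factor: -a*m⁴ - a*m³ + a*m² + 7*a*m + 6*a + m⁵ + m⁴ - m³ - 7*m² - 6*m = (-a + m)·(m + 1)·(m² + 2*m + 3)·(m - 2);  -a*m³ - 3*a*m² - 5*a*m - 3*a + m⁴ + 3*m³ + 5*m² + 3*m = (m² + 2*m + 3)·(-a + m)·(m + 1)
Cancel the common factors (m² + 2*m + 3), (m + 1), (-a + m).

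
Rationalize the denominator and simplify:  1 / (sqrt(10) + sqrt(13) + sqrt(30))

(-20*sqrt(39) - 7*sqrt(30) + 27*sqrt(13) + 33*sqrt(10))/471

Group as (sqrt(10) + sqrt(30)) + sqrt(13); multiply by (sqrt(10) + sqrt(30)) - sqrt(13), then rationalise the remaining surd.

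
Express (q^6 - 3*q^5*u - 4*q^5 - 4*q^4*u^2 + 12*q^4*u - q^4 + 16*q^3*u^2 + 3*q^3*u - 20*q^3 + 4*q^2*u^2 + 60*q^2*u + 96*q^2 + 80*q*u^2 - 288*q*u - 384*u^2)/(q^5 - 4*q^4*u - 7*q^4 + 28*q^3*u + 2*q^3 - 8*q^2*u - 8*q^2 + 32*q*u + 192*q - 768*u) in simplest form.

(q^2 + q*u - 3*q - 3*u)/(q - 6)

Factor: q^6 - 3*q^5*u - 4*q^5 - 4*q^4*u^2 + 12*q^4*u - q^4 + 16*q^3*u^2 + 3*q^3*u - 20*q^3 + 4*q^2*u^2 + 60*q^2*u + 96*q^2 + 80*q*u^2 - 288*q*u - 384*u^2 = (q - 3)*(q + u)*(q^2 + 3*q + 8)*(q - 4*u)*(q - 4);  q^5 - 4*q^4*u - 7*q^4 + 28*q^3*u + 2*q^3 - 8*q^2*u - 8*q^2 + 32*q*u + 192*q - 768*u = (q - 4)*(q - 6)*(q - 4*u)*(q^2 + 3*q + 8)
Cancel the common factors (q^2 + 3*q + 8), (q - 4*u), (q - 4).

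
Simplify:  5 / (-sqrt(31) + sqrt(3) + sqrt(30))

(-5*sqrt(31) + 10*sqrt(30) + 145*sqrt(3) + 15*sqrt(310))/178

Group as (sqrt(3) + sqrt(30)) - sqrt(31); multiply by (sqrt(3) + sqrt(30)) + sqrt(31), then rationalise the remaining surd.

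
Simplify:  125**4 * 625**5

125**4 = 5**12; 625**5 = 5**20
Combine exponents: 5**32

5**32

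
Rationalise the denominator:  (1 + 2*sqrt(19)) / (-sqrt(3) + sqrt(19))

Multiply numerator and denominator by sqrt(3) + sqrt(19).
Denominator becomes 16; numerator becomes sqrt(3) + sqrt(19) + 2*sqrt(57) + 38.

(sqrt(3) + sqrt(19) + 2*sqrt(57) + 38)/16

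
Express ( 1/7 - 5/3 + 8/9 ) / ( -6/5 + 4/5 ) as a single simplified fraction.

Numerator: 1/7 - 5/3 + 8/9 = -40/63
Denominator: -6/5 + 4/5 = -2/5
Divide: (-40/63) · (-5/2) = 100/63

100/63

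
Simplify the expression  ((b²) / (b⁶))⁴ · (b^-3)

Inside the bracket: (b^-4)
Raise to the power 4: (b^-16)
Multiply by (b^-3): add exponents.

b^(-19)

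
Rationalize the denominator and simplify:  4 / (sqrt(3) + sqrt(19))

(-sqrt(3) + sqrt(19))/4

Multiply numerator and denominator by -sqrt(19) + sqrt(3).
Denominator becomes -16; numerator becomes -4*sqrt(19) + 4*sqrt(3).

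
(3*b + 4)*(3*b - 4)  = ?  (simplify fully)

9*b^2 - 16

Product of conjugates: (P+Q)(P-Q) = P^2 - Q^2.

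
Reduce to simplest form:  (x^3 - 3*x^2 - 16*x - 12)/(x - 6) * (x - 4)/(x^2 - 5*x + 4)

Factor: x^3 - 3*x^2 - 16*x - 12 = (x + 1)*(x - 6)*(x + 2);  x^2 - 5*x + 4 = (x - 1)*(x - 4)
Cancel the common factors (x - 6), (x - 4).

(x^2 + 3*x + 2)/(x - 1)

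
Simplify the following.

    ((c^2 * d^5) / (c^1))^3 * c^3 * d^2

c^6*d^17

Inside the bracket: c^1 * d^5
Raise to the power 3: c^3 * d^15
Multiply by c^3 * d^2: add exponents.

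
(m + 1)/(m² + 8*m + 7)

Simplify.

Factor: m² + 8*m + 7 = (m + 1)·(m + 7)
Cancel the common factor (m + 1).

1/(m + 7)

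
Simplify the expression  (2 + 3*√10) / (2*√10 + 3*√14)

(-30 - 2*√10 + 3*√14 + 9*√35)/43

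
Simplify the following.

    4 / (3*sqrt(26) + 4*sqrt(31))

Multiply numerator and denominator by -4*sqrt(31) + 3*sqrt(26).
Denominator becomes -262; numerator becomes -16*sqrt(31) + 12*sqrt(26).

(-6*sqrt(26) + 8*sqrt(31))/131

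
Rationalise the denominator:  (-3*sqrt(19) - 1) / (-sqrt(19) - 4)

(-11*sqrt(19) + 53)/3

Multiply numerator and denominator by -4 + sqrt(19).
Denominator becomes -3; numerator becomes -53 + 11*sqrt(19).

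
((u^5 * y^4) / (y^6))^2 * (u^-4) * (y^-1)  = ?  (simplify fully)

Inside the bracket: u^5 * (y^-2)
Raise to the power 2: u^10 * (y^-4)
Multiply by (u^-4) * (y^-1): add exponents.

u^6/y^5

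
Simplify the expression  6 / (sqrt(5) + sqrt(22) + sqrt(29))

(-3*sqrt(3190) - 3*sqrt(29) + 18*sqrt(22) + 69*sqrt(5))/109

Group as (sqrt(22) + sqrt(29)) + sqrt(5); multiply by (sqrt(22) + sqrt(29)) - sqrt(5), then rationalise the remaining surd.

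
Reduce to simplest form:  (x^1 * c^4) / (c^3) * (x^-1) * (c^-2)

1/c

Quotient: x^1 * c^1
Multiply by (x^-1) * (c^-2): add exponents.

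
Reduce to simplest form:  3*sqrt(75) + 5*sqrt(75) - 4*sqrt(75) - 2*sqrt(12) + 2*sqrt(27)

3*sqrt(75) = 15*sqrt(3); 5*sqrt(75) = 25*sqrt(3); 4*sqrt(75) = 20*sqrt(3); 2*sqrt(12) = 4*sqrt(3); 2*sqrt(27) = 6*sqrt(3)
Combine: (15 + 25 - 20 - 4 + 6)·sqrt(3) = 22*sqrt(3)

22*sqrt(3)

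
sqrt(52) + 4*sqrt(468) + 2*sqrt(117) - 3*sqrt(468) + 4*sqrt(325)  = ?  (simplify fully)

sqrt(52) = 2*sqrt(13); 4*sqrt(468) = 24*sqrt(13); 2*sqrt(117) = 6*sqrt(13); 3*sqrt(468) = 18*sqrt(13); 4*sqrt(325) = 20*sqrt(13)
Combine: (2 + 24 + 6 - 18 + 20)·sqrt(13) = 34*sqrt(13)

34*sqrt(13)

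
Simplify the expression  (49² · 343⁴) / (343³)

7^7

49² = 7^4; 343⁴ = 7^12; 343³ = 7^9
Combine exponents: 7^7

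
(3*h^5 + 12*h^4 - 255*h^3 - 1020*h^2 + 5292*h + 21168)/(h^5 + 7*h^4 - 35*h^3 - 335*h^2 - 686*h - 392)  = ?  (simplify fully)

(3*h^2 - 108)/(h^2 + 3*h + 2)

Factor: 3*h^5 + 12*h^4 - 255*h^3 - 1020*h^2 + 5292*h + 21168 = 3*(h - 7)*(h + 6)*(h + 7)*(h - 6)*(h + 4);  h^5 + 7*h^4 - 35*h^3 - 335*h^2 - 686*h - 392 = (h + 2)*(h + 7)*(h - 7)*(h + 1)*(h + 4)
Cancel the common factors (h - 7), (h + 4), (h + 7).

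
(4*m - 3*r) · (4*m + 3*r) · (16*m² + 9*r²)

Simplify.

256*m⁴ - 81*r⁴

Pair the conjugate factors: ((4*m)+(3*r))((4*m)-(3*r)) = 16*m² - 9*r², then repeat with the next factor.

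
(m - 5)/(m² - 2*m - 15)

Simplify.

Factor: m² - 2*m - 15 = (m - 5)·(m + 3)
Cancel the common factor (m - 5).

1/(m + 3)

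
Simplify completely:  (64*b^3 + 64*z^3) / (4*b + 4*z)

Apply the sum-of-cubes factorisation and cancel (4*b + 4*z).

16*b^2 - 16*b*z + 16*z^2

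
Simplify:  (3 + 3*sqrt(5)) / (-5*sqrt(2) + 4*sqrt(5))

(5*sqrt(2) + 4*sqrt(5) + 5*sqrt(10) + 20)/10

Multiply numerator and denominator by 5*sqrt(2) + 4*sqrt(5).
Denominator becomes 30; numerator becomes 15*sqrt(2) + 12*sqrt(5) + 15*sqrt(10) + 60.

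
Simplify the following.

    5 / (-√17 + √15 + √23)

(-105*√17 + 45*√23 + 125*√15 + 10*√5865)/939

Group as (√15 + √23) - √17; multiply by (√15 + √23) + √17, then rationalise the remaining surd.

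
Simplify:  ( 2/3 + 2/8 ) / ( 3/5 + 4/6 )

Numerator: 2/3 + 2/8 = 11/12
Denominator: 3/5 + 4/6 = 19/15
Divide: (11/12) · (15/19) = 55/76

55/76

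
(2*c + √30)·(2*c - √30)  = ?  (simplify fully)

4*c² - 30

(2*c)^2 - (√30)^2 = 4*c² - 30.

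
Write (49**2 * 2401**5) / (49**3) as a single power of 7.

49**2 = 7**4; 2401**5 = 7**20; 49**3 = 7**6
Combine exponents: 7**18

7**18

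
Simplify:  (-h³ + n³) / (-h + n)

Apply the difference-of-cubes factorisation and cancel (-h + n).

h² + h*n + n²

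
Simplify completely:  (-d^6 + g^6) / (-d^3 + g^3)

Factor g^6 - d^6 and cancel (-d^3 + g^3).

d^3 + g^3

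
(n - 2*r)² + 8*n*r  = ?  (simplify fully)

After expansion: n² + 4*n*r + 4*r² — a perfect-square trinomial.

(n + 2*r)²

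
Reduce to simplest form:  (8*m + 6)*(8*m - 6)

64*m^2 - 36

(8*m)^2 - (6)^2 = 64*m^2 - 36.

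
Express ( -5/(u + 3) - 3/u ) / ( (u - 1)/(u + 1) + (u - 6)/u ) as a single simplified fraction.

(-8*u^2 - 17*u - 9)/(2*u^3 - 24*u - 18)

Numerator: -5/(u + 3) - 3/u = (-8*u - 9)/(u^2 + 3*u)
Denominator: (u - 1)/(u + 1) + (u - 6)/u = (2*u^2 - 6*u - 6)/(u^2 + u)
Divide: ((-8*u - 9)/(u^2 + 3*u)) · ((u^2 + u)/(2*u^2 - 6*u - 6)) = (-8*u^2 - 17*u - 9)/(2*u^3 - 24*u - 18)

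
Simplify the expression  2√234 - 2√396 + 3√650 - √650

2√234 = 6*√26; 2√396 = 12*√11; 3√650 = 15*√26; √650 = 5*√26

-12*√11 + 16*√26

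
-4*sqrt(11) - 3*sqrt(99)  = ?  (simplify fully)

4*sqrt(11) = 4*sqrt(11); 3*sqrt(99) = 9*sqrt(11)
Combine: (-4 - 9)·sqrt(11) = -13*sqrt(11)

-13*sqrt(11)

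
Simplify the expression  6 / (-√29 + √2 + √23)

Group as (√2 + √23) - √29; multiply by (√2 + √23) + √29, then rationalise the remaining surd.

(2*√29 + 4*√23 + 25*√2 + √1334)/14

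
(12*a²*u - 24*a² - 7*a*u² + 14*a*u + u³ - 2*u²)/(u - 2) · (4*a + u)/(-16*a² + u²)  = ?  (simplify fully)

Factor: 12*a²*u - 24*a² - 7*a*u² + 14*a*u + u³ - 2*u² = (-4*a + u)·(-3*a + u)·(u - 2);  -16*a² + u² = (-4*a + u)·(4*a + u)
Cancel the common factors (u - 2), (-4*a + u), (4*a + u).

-3*a + u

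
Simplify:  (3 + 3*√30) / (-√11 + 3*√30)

(3*√11 + 9*√30 + 3*√330 + 270)/259

Multiply numerator and denominator by √11 + 3*√30.
Denominator becomes 259; numerator becomes 3*√11 + 9*√30 + 3*√330 + 270.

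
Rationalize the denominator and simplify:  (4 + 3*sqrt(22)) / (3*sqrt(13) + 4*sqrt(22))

(-9*sqrt(286) - 12*sqrt(13) + 16*sqrt(22) + 264)/235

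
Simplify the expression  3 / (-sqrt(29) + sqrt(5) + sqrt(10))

(21*sqrt(29) + 36*sqrt(10) + 51*sqrt(5) + 15*sqrt(58))/2

Group as (sqrt(5) + sqrt(10)) - sqrt(29); multiply by (sqrt(5) + sqrt(10)) + sqrt(29), then rationalise the remaining surd.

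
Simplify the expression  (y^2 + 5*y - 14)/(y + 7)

Factor: y^2 + 5*y - 14 = (y + 7)*(y - 2)
Cancel the common factor (y + 7).

y - 2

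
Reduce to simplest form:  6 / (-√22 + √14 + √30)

(-33*√22 + 9*√30 + 57*√14 + 6*√2310)/299

Group as (√14 + √30) - √22; multiply by (√14 + √30) + √22, then rationalise the remaining surd.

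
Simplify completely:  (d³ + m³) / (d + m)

Factor as (a+b)(a^2-ab+b^2) with a=m, b=d.

d² - d*m + m²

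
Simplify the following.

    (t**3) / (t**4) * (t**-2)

t**(-3)

Quotient: (t**-1)
Multiply by (t**-2): add exponents.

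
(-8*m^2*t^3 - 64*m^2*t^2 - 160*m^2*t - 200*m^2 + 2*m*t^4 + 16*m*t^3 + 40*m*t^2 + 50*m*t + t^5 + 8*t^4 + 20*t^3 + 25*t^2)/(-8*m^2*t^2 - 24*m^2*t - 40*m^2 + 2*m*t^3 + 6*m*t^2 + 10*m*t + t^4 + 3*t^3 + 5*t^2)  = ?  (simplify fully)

t + 5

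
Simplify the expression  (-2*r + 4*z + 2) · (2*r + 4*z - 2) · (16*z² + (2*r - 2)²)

((4*z)+(2*r - 2))((4*z)-(2*r - 2)) = -4*r² + 8*r + 16*z² - 4; continue pairing.

-16*r⁴ + 64*r³ - 96*r² + 64*r + 256*z⁴ - 16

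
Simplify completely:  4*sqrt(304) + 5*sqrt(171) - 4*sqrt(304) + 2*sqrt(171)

21*sqrt(19)

4*sqrt(304) = 16*sqrt(19); 5*sqrt(171) = 15*sqrt(19); 4*sqrt(304) = 16*sqrt(19); 2*sqrt(171) = 6*sqrt(19)
Combine: (16 + 15 - 16 + 6)·sqrt(19) = 21*sqrt(19)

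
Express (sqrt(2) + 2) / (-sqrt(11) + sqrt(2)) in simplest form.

Multiply numerator and denominator by sqrt(2) + sqrt(11).
Denominator becomes -9; numerator becomes 2 + 2*sqrt(2) + sqrt(22) + 2*sqrt(11).

(-2*sqrt(11) - sqrt(22) - 2*sqrt(2) - 2)/9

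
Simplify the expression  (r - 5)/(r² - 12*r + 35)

1/(r - 7)

Factor: r² - 12*r + 35 = (r - 5)·(r - 7)
Cancel the common factor (r - 5).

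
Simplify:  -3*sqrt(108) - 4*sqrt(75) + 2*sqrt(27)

-32*sqrt(3)

3*sqrt(108) = 18*sqrt(3); 4*sqrt(75) = 20*sqrt(3); 2*sqrt(27) = 6*sqrt(3)
Combine: (-18 - 20 + 6)·sqrt(3) = -32*sqrt(3)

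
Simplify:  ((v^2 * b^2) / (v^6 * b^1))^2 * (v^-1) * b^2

b^4/v^9

Inside the bracket: (v^-4) * b^1
Raise to the power 2: (v^-8) * b^2
Multiply by (v^-1) * b^2: add exponents.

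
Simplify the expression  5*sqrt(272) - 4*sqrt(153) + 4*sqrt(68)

16*sqrt(17)

5*sqrt(272) = 20*sqrt(17); 4*sqrt(153) = 12*sqrt(17); 4*sqrt(68) = 8*sqrt(17)
Combine: (20 - 12 + 8)·sqrt(17) = 16*sqrt(17)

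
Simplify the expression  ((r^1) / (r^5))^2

r^(-8)

Inside the bracket: (r^-4)
Raise to the power 2: (r^-8)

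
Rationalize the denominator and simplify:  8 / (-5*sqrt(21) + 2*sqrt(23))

(-40*sqrt(21) - 16*sqrt(23))/433

Multiply numerator and denominator by 2*sqrt(23) + 5*sqrt(21).
Denominator becomes -433; numerator becomes 16*sqrt(23) + 40*sqrt(21).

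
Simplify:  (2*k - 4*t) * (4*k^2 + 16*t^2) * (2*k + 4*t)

Pair the conjugate factors: ((2*k)+(4*t))((2*k)-(4*t)) = 4*k^2 - 16*t^2, then repeat with the next factor.

16*k^4 - 256*t^4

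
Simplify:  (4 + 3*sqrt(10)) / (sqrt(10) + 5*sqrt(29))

(-30 - 4*sqrt(10) + 20*sqrt(29) + 15*sqrt(290))/715

Multiply numerator and denominator by -5*sqrt(29) + sqrt(10).
Denominator becomes -715; numerator becomes -15*sqrt(290) - 20*sqrt(29) + 4*sqrt(10) + 30.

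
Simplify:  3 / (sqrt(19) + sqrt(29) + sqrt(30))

Group as (sqrt(19) + sqrt(30)) + sqrt(29); multiply by (sqrt(19) + sqrt(30)) - sqrt(29), then rationalise the remaining surd.

(-3*sqrt(16530) + 27*sqrt(30) + 30*sqrt(29) + 60*sqrt(19))/940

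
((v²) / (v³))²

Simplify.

v^(-2)

Inside the bracket: (v^-1)
Raise to the power 2: (v^-2)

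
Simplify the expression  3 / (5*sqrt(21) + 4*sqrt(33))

-5*sqrt(21) + 4*sqrt(33)

Multiply numerator and denominator by -5*sqrt(21) + 4*sqrt(33).
Denominator becomes 3; numerator becomes -15*sqrt(21) + 12*sqrt(33).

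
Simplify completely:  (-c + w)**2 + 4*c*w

Expand the square and combine the 4*c*w term.

(c + w)**2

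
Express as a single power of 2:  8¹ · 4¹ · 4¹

8¹ = 2^3; 4¹ = 2^2; 4¹ = 2^2
Combine exponents: 2^7

2^7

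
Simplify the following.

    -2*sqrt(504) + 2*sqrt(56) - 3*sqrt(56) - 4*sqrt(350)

-34*sqrt(14)

2*sqrt(504) = 12*sqrt(14); 2*sqrt(56) = 4*sqrt(14); 3*sqrt(56) = 6*sqrt(14); 4*sqrt(350) = 20*sqrt(14)
Combine: (-12 + 4 - 6 - 20)·sqrt(14) = -34*sqrt(14)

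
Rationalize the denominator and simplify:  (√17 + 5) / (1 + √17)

(3 + √17)/4

Multiply numerator and denominator by -√17 + 1.
Denominator becomes -16; numerator becomes -4*√17 - 12.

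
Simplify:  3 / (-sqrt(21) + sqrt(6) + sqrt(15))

Group as (sqrt(6) + sqrt(15)) - sqrt(21); multiply by (sqrt(6) + sqrt(15)) + sqrt(21), then rationalise the remaining surd.

(2*sqrt(15) + 5*sqrt(6) + sqrt(210))/20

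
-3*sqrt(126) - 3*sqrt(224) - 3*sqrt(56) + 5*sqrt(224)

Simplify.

-7*sqrt(14)

3*sqrt(126) = 9*sqrt(14); 3*sqrt(224) = 12*sqrt(14); 3*sqrt(56) = 6*sqrt(14); 5*sqrt(224) = 20*sqrt(14)
Combine: (-9 - 12 - 6 + 20)·sqrt(14) = -7*sqrt(14)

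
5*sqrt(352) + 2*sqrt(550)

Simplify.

30*sqrt(22)

5*sqrt(352) = 20*sqrt(22); 2*sqrt(550) = 10*sqrt(22)
Combine: (20 + 10)·sqrt(22) = 30*sqrt(22)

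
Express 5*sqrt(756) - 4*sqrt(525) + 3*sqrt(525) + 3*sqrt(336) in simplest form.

5*sqrt(756) = 30*sqrt(21); 4*sqrt(525) = 20*sqrt(21); 3*sqrt(525) = 15*sqrt(21); 3*sqrt(336) = 12*sqrt(21)
Combine: (30 - 20 + 15 + 12)·sqrt(21) = 37*sqrt(21)

37*sqrt(21)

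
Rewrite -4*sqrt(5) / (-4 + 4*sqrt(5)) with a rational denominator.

(-5 - sqrt(5))/4

Multiply numerator and denominator by -4*sqrt(5) - 4.
Denominator becomes -64; numerator becomes 16*sqrt(5) + 80.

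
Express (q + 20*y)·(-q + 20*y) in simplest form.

-q² + 400*y²

Difference of squares with P = 20*y, Q = q.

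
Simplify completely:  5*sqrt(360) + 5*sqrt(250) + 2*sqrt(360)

67*sqrt(10)

5*sqrt(360) = 30*sqrt(10); 5*sqrt(250) = 25*sqrt(10); 2*sqrt(360) = 12*sqrt(10)
Combine: (30 + 25 + 12)·sqrt(10) = 67*sqrt(10)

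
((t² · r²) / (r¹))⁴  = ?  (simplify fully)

r⁴*t⁸

Inside the bracket: t² · r¹
Raise to the power 4: t⁸ · r⁴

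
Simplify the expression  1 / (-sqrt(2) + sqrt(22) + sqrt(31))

Group as (sqrt(22) + sqrt(31)) - sqrt(2); multiply by (sqrt(22) + sqrt(31)) + sqrt(2), then rationalise the remaining surd.

(-51*sqrt(2) - 7*sqrt(31) + 11*sqrt(22) + 4*sqrt(341))/127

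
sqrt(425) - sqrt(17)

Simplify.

sqrt(425) = 5*sqrt(17); sqrt(17) = sqrt(17)
Combine: (5 - 1)·sqrt(17) = 4*sqrt(17)

4*sqrt(17)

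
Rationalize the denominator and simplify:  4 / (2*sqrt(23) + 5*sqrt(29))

Multiply numerator and denominator by -5*sqrt(29) + 2*sqrt(23).
Denominator becomes -633; numerator becomes -20*sqrt(29) + 8*sqrt(23).

(-8*sqrt(23) + 20*sqrt(29))/633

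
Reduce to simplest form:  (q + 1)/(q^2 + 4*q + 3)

1/(q + 3)

Factor: q^2 + 4*q + 3 = (q + 1)*(q + 3)
Cancel the common factor (q + 1).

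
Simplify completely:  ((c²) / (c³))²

Inside the bracket: (c^-1)
Raise to the power 2: (c^-2)

c^(-2)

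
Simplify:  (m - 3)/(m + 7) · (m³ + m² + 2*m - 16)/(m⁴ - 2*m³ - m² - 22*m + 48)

Factor: m³ + m² + 2*m - 16 = (m - 2)·(m² + 3*m + 8);  m⁴ - 2*m³ - m² - 22*m + 48 = (m² + 3*m + 8)·(m - 3)·(m - 2)
Cancel the common factors (m² + 3*m + 8), (m - 2), (m - 3).

1/(m + 7)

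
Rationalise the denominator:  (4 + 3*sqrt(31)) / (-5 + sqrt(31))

(19*sqrt(31) + 113)/6

Multiply numerator and denominator by -sqrt(31) - 5.
Denominator becomes -6; numerator becomes -113 - 19*sqrt(31).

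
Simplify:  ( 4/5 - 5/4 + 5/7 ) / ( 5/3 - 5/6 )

Numerator: 4/5 - 5/4 + 5/7 = 37/140
Denominator: 5/3 - 5/6 = 5/6
Divide: (37/140) · (6/5) = 111/350

111/350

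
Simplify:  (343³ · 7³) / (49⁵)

343³ = 7^9; 7³ = 7^3; 49⁵ = 7^10
Combine exponents: 7^2

7^2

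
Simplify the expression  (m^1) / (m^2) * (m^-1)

m^(-2)

Quotient: (m^-1)
Multiply by (m^-1): add exponents.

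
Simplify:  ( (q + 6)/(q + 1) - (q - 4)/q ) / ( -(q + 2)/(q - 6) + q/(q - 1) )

Numerator: (q + 6)/(q + 1) - (q - 4)/q = (9*q + 4)/(q² + q)
Denominator: -(q + 2)/(q - 6) + q/(q - 1) = (-7*q + 2)/(q² - 7*q + 6)
Divide: ((9*q + 4)/(q² + q)) · ((q² - 7*q + 6)/(-7*q + 2)) = (-9*q³ + 59*q² - 26*q - 24)/(7*q³ + 5*q² - 2*q)

(-9*q³ + 59*q² - 26*q - 24)/(7*q³ + 5*q² - 2*q)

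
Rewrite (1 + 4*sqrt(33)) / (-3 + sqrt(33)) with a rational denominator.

Multiply numerator and denominator by -sqrt(33) - 3.
Denominator becomes -24; numerator becomes -135 - 13*sqrt(33).

(13*sqrt(33) + 135)/24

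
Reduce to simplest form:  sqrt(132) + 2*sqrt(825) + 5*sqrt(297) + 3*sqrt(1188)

sqrt(132) = 2*sqrt(33); 2*sqrt(825) = 10*sqrt(33); 5*sqrt(297) = 15*sqrt(33); 3*sqrt(1188) = 18*sqrt(33)
Combine: (2 + 10 + 15 + 18)·sqrt(33) = 45*sqrt(33)

45*sqrt(33)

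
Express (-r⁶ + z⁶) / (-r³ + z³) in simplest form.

Factor z^6 - r^6 and cancel (-r³ + z³).

r³ + z³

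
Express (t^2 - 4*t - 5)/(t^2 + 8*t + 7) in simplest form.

Factor: t^2 - 4*t - 5 = (t - 5)*(t + 1);  t^2 + 8*t + 7 = (t + 1)*(t + 7)
Cancel the common factor (t + 1).

(t - 5)/(t + 7)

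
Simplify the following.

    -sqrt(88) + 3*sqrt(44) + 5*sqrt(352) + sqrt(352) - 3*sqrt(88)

sqrt(88) = 2*sqrt(22); 3*sqrt(44) = 6*sqrt(11); 5*sqrt(352) = 20*sqrt(22); sqrt(352) = 4*sqrt(22); 3*sqrt(88) = 6*sqrt(22)

6*sqrt(11) + 16*sqrt(22)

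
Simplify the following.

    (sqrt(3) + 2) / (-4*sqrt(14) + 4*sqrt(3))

(-2*sqrt(14) - sqrt(42) - 2*sqrt(3) - 3)/44

Multiply numerator and denominator by 4*sqrt(3) + 4*sqrt(14).
Denominator becomes -176; numerator becomes 12 + 8*sqrt(3) + 4*sqrt(42) + 8*sqrt(14).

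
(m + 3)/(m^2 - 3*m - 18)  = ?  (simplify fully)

1/(m - 6)

Factor: m^2 - 3*m - 18 = (m - 6)*(m + 3)
Cancel the common factor (m + 3).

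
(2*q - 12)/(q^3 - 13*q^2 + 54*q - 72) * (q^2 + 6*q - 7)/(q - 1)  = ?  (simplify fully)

Factor: 2*q - 12 = 2*(q - 6);  q^3 - 13*q^2 + 54*q - 72 = (q - 6)*(q - 4)*(q - 3);  q^2 + 6*q - 7 = (q + 7)*(q - 1)
Cancel the common factors (q - 6), (q - 1).

(2*q + 14)/(q^2 - 7*q + 12)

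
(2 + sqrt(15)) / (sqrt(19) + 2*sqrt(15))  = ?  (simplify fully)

Multiply numerator and denominator by -sqrt(19) + 2*sqrt(15).
Denominator becomes 41; numerator becomes -sqrt(285) - 2*sqrt(19) + 4*sqrt(15) + 30.

(-sqrt(285) - 2*sqrt(19) + 4*sqrt(15) + 30)/41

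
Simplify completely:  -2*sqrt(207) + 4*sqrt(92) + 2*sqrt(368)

2*sqrt(207) = 6*sqrt(23); 4*sqrt(92) = 8*sqrt(23); 2*sqrt(368) = 8*sqrt(23)
Combine: (-6 + 8 + 8)·sqrt(23) = 10*sqrt(23)

10*sqrt(23)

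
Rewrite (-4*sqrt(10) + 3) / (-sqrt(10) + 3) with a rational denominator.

9*sqrt(10) + 31

Multiply numerator and denominator by 3 + sqrt(10).
Denominator becomes -1; numerator becomes -31 - 9*sqrt(10).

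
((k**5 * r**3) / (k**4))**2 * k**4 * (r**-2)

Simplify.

Inside the bracket: k**1 * r**3
Raise to the power 2: k**2 * r**6
Multiply by k**4 * (r**-2): add exponents.

k**6*r**4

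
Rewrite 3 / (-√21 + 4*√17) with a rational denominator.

Multiply numerator and denominator by √21 + 4*√17.
Denominator becomes 251; numerator becomes 3*√21 + 12*√17.

(3*√21 + 12*√17)/251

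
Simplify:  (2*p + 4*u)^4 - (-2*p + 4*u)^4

Write as f((4*u),(2*p)) - f((4*u),-(2*p)) and expand.

256*p*u*(p^2 + 4*u^2)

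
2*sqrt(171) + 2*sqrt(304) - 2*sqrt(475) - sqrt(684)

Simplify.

-2*sqrt(19)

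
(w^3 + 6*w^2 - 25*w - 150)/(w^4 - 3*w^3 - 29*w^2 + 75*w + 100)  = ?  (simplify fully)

Factor: w^3 + 6*w^2 - 25*w - 150 = (w + 6)*(w - 5)*(w + 5);  w^4 - 3*w^3 - 29*w^2 + 75*w + 100 = (w + 1)*(w - 5)*(w - 4)*(w + 5)
Cancel the common factors (w - 5), (w + 5).

(w + 6)/(w^2 - 3*w - 4)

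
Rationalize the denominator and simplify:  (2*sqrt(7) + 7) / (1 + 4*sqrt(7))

Multiply numerator and denominator by -4*sqrt(7) + 1.
Denominator becomes -111; numerator becomes -26*sqrt(7) - 49.

(49 + 26*sqrt(7))/111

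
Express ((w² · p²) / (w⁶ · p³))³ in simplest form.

Inside the bracket: (w^-4) · (p^-1)
Raise to the power 3: (w^-12) · (p^-3)

1/(p³*w^12)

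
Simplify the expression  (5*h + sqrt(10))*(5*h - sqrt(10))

25*h**2 - 10

(5*h)**2 - (sqrt(10))**2 = 25*h**2 - 10.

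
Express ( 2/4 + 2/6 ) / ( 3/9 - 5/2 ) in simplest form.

Numerator: 2/4 + 2/6 = 5/6
Denominator: 3/9 - 5/2 = -13/6
Divide: (5/6) · (-6/13) = -5/13

-5/13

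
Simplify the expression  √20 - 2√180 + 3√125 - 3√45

√20 = 2*√5; 2√180 = 12*√5; 3√125 = 15*√5; 3√45 = 9*√5
Combine: (2 - 12 + 15 - 9)·√5 = -4*√5

-4*√5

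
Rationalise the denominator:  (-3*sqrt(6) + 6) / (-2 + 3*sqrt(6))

(-21 + 6*sqrt(6))/25

Multiply numerator and denominator by -3*sqrt(6) - 2.
Denominator becomes -50; numerator becomes -12*sqrt(6) + 42.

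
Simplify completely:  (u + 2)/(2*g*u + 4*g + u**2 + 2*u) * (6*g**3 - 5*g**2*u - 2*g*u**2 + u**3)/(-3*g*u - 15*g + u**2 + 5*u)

(-g + u)/(u + 5)

Factor: 2*g*u + 4*g + u**2 + 2*u = (u + 2)*(2*g + u);  6*g**3 - 5*g**2*u - 2*g*u**2 + u**3 = (-3*g + u)*(2*g + u)*(-g + u);  -3*g*u - 15*g + u**2 + 5*u = (-3*g + u)*(u + 5)
Cancel the common factors (-3*g + u), (2*g + u), (u + 2).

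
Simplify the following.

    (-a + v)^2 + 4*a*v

Expand the square and combine the 4*a*v term.

(a + v)^2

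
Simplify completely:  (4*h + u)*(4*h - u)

Product of conjugates: (P+Q)(P-Q) = P**2 - Q**2.

16*h**2 - u**2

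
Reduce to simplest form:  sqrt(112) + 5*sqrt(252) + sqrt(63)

sqrt(112) = 4*sqrt(7); 5*sqrt(252) = 30*sqrt(7); sqrt(63) = 3*sqrt(7)
Combine: (4 + 30 + 3)·sqrt(7) = 37*sqrt(7)

37*sqrt(7)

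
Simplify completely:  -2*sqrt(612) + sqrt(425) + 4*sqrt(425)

13*sqrt(17)

2*sqrt(612) = 12*sqrt(17); sqrt(425) = 5*sqrt(17); 4*sqrt(425) = 20*sqrt(17)
Combine: (-12 + 5 + 20)·sqrt(17) = 13*sqrt(17)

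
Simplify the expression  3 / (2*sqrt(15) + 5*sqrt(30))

Multiply numerator and denominator by -5*sqrt(30) + 2*sqrt(15).
Denominator becomes -690; numerator becomes -15*sqrt(30) + 6*sqrt(15).

(-2*sqrt(15) + 5*sqrt(30))/230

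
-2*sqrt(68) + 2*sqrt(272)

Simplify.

4*sqrt(17)

2*sqrt(68) = 4*sqrt(17); 2*sqrt(272) = 8*sqrt(17)
Combine: (-4 + 8)·sqrt(17) = 4*sqrt(17)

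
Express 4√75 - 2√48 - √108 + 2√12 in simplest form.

10*√3

4√75 = 20*√3; 2√48 = 8*√3; √108 = 6*√3; 2√12 = 4*√3
Combine: (20 - 8 - 6 + 4)·√3 = 10*√3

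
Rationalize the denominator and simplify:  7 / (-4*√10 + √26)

Multiply numerator and denominator by √26 + 4*√10.
Denominator becomes -134; numerator becomes 7*√26 + 28*√10.

(-28*√10 - 7*√26)/134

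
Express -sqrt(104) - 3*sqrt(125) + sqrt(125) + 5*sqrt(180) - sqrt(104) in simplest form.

sqrt(104) = 2*sqrt(26); 3*sqrt(125) = 15*sqrt(5); sqrt(125) = 5*sqrt(5); 5*sqrt(180) = 30*sqrt(5); sqrt(104) = 2*sqrt(26)

-4*sqrt(26) + 20*sqrt(5)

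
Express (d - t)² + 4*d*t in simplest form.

Expanding gives d² + 2*d*t + t², a perfect square.

(d + t)²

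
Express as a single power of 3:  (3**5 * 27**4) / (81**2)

3**9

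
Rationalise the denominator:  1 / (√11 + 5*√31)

(-√11 + 5*√31)/764

Multiply numerator and denominator by -5*√31 + √11.
Denominator becomes -764; numerator becomes -5*√31 + √11.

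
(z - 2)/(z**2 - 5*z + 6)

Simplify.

Factor: z**2 - 5*z + 6 = (z - 2)*(z - 3)
Cancel the common factor (z - 2).

1/(z - 3)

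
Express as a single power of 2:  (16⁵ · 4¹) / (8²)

2^16

16⁵ = 2^20; 4¹ = 2^2; 8² = 2^6
Combine exponents: 2^16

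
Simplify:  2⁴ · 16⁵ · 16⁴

2⁴ = 2^4; 16⁵ = 2^20; 16⁴ = 2^16
Combine exponents: 2^40

2^40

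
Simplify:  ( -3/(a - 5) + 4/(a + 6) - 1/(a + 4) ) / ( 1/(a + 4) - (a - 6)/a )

Numerator: -3/(a - 5) + 4/(a + 6) - 1/(a + 4) = (-35*a - 122)/(a³ + 5*a² - 26*a - 120)
Denominator: 1/(a + 4) - (a - 6)/a = (-a² + 3*a + 24)/(a² + 4*a)
Divide: ((-35*a - 122)/(a³ + 5*a² - 26*a - 120)) · ((a² + 4*a)/(-a² + 3*a + 24)) = (35*a² + 122*a)/(a⁴ - 2*a³ - 57*a² + 66*a + 720)

(35*a² + 122*a)/(a⁴ - 2*a³ - 57*a² + 66*a + 720)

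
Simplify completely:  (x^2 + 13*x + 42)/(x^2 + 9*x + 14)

Factor: x^2 + 13*x + 42 = (x + 6)*(x + 7);  x^2 + 9*x + 14 = (x + 2)*(x + 7)
Cancel the common factor (x + 7).

(x + 6)/(x + 2)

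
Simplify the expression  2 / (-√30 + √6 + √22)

Group as (√6 + √22) - √30; multiply by (√6 + √22) + √30, then rationalise the remaining surd.

(√30 + 7*√22 + 23*√6 + 6*√110)/131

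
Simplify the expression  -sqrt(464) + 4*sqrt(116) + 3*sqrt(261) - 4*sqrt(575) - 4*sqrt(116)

-20*sqrt(23) + 5*sqrt(29)

sqrt(464) = 4*sqrt(29); 4*sqrt(116) = 8*sqrt(29); 3*sqrt(261) = 9*sqrt(29); 4*sqrt(575) = 20*sqrt(23); 4*sqrt(116) = 8*sqrt(29)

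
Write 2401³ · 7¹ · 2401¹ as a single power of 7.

7^17

2401³ = 7^12; 7¹ = 7^1; 2401¹ = 7^4
Combine exponents: 7^17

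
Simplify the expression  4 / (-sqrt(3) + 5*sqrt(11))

Multiply numerator and denominator by sqrt(3) + 5*sqrt(11).
Denominator becomes 272; numerator becomes 4*sqrt(3) + 20*sqrt(11).

(sqrt(3) + 5*sqrt(11))/68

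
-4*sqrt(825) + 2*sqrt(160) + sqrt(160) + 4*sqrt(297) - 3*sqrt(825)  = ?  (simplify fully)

4*sqrt(825) = 20*sqrt(33); 2*sqrt(160) = 8*sqrt(10); sqrt(160) = 4*sqrt(10); 4*sqrt(297) = 12*sqrt(33); 3*sqrt(825) = 15*sqrt(33)

-23*sqrt(33) + 12*sqrt(10)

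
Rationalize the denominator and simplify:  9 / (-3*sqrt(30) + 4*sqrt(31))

Multiply numerator and denominator by 3*sqrt(30) + 4*sqrt(31).
Denominator becomes 226; numerator becomes 27*sqrt(30) + 36*sqrt(31).

(27*sqrt(30) + 36*sqrt(31))/226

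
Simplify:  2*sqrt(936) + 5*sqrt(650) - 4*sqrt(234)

2*sqrt(936) = 12*sqrt(26); 5*sqrt(650) = 25*sqrt(26); 4*sqrt(234) = 12*sqrt(26)
Combine: (12 + 25 - 12)·sqrt(26) = 25*sqrt(26)

25*sqrt(26)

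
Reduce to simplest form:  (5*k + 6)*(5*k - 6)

Product of conjugates: (P+Q)(P-Q) = P**2 - Q**2.

25*k**2 - 36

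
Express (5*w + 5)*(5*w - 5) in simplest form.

25*w^2 - 25

Difference of squares with P = 5*w, Q = 5.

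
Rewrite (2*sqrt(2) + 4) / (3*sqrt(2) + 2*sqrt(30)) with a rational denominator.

(-6*sqrt(2) - 6 + 4*sqrt(15) + 4*sqrt(30))/51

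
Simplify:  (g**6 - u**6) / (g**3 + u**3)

Factor g**6 - u**6 and cancel (g**3 + u**3).

g**3 - u**3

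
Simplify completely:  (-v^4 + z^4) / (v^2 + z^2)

-v^2 + z^2

Difference of fourth powers: factor out (v^2 + z^2).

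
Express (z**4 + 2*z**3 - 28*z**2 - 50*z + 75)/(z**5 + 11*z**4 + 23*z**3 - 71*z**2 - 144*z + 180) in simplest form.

(z - 5)/(z**2 + 4*z - 12)

Factor: z**4 + 2*z**3 - 28*z**2 - 50*z + 75 = (z + 5)*(z - 1)*(z + 3)*(z - 5);  z**5 + 11*z**4 + 23*z**3 - 71*z**2 - 144*z + 180 = (z + 5)*(z + 6)*(z - 1)*(z + 3)*(z - 2)
Cancel the common factors (z - 1), (z + 5), (z + 3).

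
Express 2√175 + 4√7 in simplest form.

2√175 = 10*√7; 4√7 = 4*√7
Combine: (10 + 4)·√7 = 14*√7

14*√7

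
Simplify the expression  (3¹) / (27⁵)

3¹ = 3^1; 27⁵ = 3^15
Combine exponents: 3^(-14)

3^(-14)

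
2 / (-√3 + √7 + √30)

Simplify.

Group as (√7 + √30) - √3; multiply by (√7 + √30) + √3, then rationalise the remaining surd.

(-13*√7 - 3*√70 + 17*√3 + 10*√30)/79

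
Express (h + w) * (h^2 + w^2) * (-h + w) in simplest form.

-h^4 + w^4

(w+h)(w-h) = -h^2 + w^2; continue pairing.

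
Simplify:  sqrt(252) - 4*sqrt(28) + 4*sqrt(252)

sqrt(252) = 6*sqrt(7); 4*sqrt(28) = 8*sqrt(7); 4*sqrt(252) = 24*sqrt(7)
Combine: (6 - 8 + 24)·sqrt(7) = 22*sqrt(7)

22*sqrt(7)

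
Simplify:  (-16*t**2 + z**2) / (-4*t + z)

Factor z**2 - (4*t)**2 and cancel (-4*t + z).

4*t + z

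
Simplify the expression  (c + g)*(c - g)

(c)^2 - (g)^2 = c^2 - g^2.

c^2 - g^2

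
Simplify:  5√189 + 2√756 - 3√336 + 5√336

35*√21

5√189 = 15*√21; 2√756 = 12*√21; 3√336 = 12*√21; 5√336 = 20*√21
Combine: (15 + 12 - 12 + 20)·√21 = 35*√21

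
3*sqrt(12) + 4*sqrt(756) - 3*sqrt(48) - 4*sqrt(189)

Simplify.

-6*sqrt(3) + 12*sqrt(21)

3*sqrt(12) = 6*sqrt(3); 4*sqrt(756) = 24*sqrt(21); 3*sqrt(48) = 12*sqrt(3); 4*sqrt(189) = 12*sqrt(21)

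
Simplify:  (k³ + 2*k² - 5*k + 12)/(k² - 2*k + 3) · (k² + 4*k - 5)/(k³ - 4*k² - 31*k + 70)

Factor: k³ + 2*k² - 5*k + 12 = (k + 4)·(k² - 2*k + 3);  k² + 4*k - 5 = (k - 1)·(k + 5);  k³ - 4*k² - 31*k + 70 = (k + 5)·(k - 2)·(k - 7)
Cancel the common factors (k² - 2*k + 3), (k + 5).

(k² + 3*k - 4)/(k² - 9*k + 14)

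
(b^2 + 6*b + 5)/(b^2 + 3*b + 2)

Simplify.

Factor: b^2 + 6*b + 5 = (b + 5)*(b + 1);  b^2 + 3*b + 2 = (b + 1)*(b + 2)
Cancel the common factor (b + 1).

(b + 5)/(b + 2)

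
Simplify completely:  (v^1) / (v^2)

Quotient: (v^-1)

1/v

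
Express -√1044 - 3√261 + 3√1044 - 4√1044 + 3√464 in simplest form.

-9*√29

√1044 = 6*√29; 3√261 = 9*√29; 3√1044 = 18*√29; 4√1044 = 24*√29; 3√464 = 12*√29
Combine: (-6 - 9 + 18 - 24 + 12)·√29 = -9*√29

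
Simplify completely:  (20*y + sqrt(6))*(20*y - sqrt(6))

400*y**2 - 6

Product of conjugates: (P+Q)(P-Q) = P**2 - Q**2.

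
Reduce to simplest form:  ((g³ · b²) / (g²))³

Inside the bracket: g¹ · b²
Raise to the power 3: g³ · b⁶

b⁶*g³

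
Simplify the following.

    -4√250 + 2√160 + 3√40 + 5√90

9*√10

4√250 = 20*√10; 2√160 = 8*√10; 3√40 = 6*√10; 5√90 = 15*√10
Combine: (-20 + 8 + 6 + 15)·√10 = 9*√10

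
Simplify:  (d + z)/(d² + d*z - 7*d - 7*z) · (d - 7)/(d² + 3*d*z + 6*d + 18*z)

Factor: d² + d*z - 7*d - 7*z = (d - 7)·(d + z);  d² + 3*d*z + 6*d + 18*z = (d + 3*z)·(d + 6)
Cancel the common factors (d + z), (d - 7).

1/(d² + 3*d*z + 6*d + 18*z)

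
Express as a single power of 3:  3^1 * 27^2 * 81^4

3^23

3^1 = 3^1; 27^2 = 3^6; 81^4 = 3^16
Combine exponents: 3^23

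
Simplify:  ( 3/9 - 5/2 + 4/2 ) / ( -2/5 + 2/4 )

-5/3

Numerator: 3/9 - 5/2 + 4/2 = -1/6
Denominator: -2/5 + 2/4 = 1/10
Divide: (-1/6) · (10) = -5/3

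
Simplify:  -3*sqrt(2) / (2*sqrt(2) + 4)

Multiply numerator and denominator by -2*sqrt(2) + 4.
Denominator becomes 8; numerator becomes -12*sqrt(2) + 12.

(-3*sqrt(2) + 3)/2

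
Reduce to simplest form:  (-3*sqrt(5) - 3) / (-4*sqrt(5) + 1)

(15*sqrt(5) + 63)/79

Multiply numerator and denominator by 1 + 4*sqrt(5).
Denominator becomes -79; numerator becomes -63 - 15*sqrt(5).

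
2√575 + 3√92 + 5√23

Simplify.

2√575 = 10*√23; 3√92 = 6*√23; 5√23 = 5*√23
Combine: (10 + 6 + 5)·√23 = 21*√23

21*√23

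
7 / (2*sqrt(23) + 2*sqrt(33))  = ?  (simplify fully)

(-7*sqrt(23) + 7*sqrt(33))/20

Multiply numerator and denominator by -2*sqrt(23) + 2*sqrt(33).
Denominator becomes 40; numerator becomes -14*sqrt(23) + 14*sqrt(33).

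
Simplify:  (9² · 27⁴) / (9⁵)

3^6

9² = 3^4; 27⁴ = 3^12; 9⁵ = 3^10
Combine exponents: 3^6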